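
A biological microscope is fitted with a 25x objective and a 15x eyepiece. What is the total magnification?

375

The overall magnification of a compound microscope is the product of the objective and eyepiece magnifications:
M = M_obj x M_eye = 25 x 15 = 375.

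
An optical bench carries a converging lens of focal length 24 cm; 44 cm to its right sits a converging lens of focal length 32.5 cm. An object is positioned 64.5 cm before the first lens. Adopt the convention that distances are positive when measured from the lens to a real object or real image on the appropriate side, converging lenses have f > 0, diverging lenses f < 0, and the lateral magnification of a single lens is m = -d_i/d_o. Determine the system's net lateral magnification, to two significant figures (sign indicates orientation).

Applying the thin-lens equation to the first lens, 1/24 = 1/64.5 + 1/d_i1, which gives d_i1 = 38.222 cm.
Its lateral magnification is m_1 = -d_i1/d_o1 = -(38.222)/64.5 = -0.5926.
The intermediate image is 38.222 cm to the right of lens 1, so d_o2 = L - d_i1 = 44 - 38.222 = 5.778 cm.
Applying the thin-lens equation again with f_2 = 32.5 cm and d_o2 = 5.778 cm gives d_i2 = -7.027 cm.
m_2 = -(-7.027)/(5.778) = 1.2162.
Overall magnification: m = m_1 m_2 = -0.7207.

-0.72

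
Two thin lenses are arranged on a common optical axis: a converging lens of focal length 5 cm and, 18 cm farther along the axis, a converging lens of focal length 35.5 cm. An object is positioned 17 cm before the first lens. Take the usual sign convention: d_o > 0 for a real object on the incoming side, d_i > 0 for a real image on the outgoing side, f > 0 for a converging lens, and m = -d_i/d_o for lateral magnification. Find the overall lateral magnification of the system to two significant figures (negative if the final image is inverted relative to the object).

-0.60

Applying the thin-lens equation to the first lens, 1/5 = 1/17 + 1/d_i1, which gives d_i1 = 7.083 cm.
Its lateral magnification is m_1 = -d_i1/d_o1 = -(7.083)/17 = -0.4167.
That image sits 10.917 cm in front of the second lens, so d_o2 = 10.917 cm.
Applying the thin-lens equation again with f_2 = 35.5 cm and d_o2 = 10.917 cm gives d_i2 = -15.764 cm.
m_2 = -(-15.764)/(10.917) = 1.4441.
Total m = m_1 x m_2 = (-0.4167)(1.4441) = -0.6017.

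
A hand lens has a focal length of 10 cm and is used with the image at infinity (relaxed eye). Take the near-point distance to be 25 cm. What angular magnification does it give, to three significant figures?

M = D/f = 25/10 = 2.500.

2.50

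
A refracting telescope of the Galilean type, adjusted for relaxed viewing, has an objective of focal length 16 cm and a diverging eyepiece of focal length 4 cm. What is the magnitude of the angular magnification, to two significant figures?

4.0

|M| = f_obj/|f_eye| = 16/4 = 4.000.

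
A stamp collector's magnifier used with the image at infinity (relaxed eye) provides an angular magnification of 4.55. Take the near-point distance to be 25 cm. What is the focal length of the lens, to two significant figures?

For the image at infinity, M = D/f.
f = D/M = 25/4.55 = 5.495 cm.

5.5 cm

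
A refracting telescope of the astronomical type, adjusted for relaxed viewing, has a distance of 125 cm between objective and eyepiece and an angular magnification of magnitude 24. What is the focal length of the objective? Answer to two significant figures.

120 cm

In normal adjustment the tube length equals f_obj + f_eye and |M| = f_obj/f_eye.
So f_obj = 24 f_eye and 24 f_eye + f_eye = 125 cm, giving f_eye = 125/25 = 5.000 cm and f_obj = 120.000 cm.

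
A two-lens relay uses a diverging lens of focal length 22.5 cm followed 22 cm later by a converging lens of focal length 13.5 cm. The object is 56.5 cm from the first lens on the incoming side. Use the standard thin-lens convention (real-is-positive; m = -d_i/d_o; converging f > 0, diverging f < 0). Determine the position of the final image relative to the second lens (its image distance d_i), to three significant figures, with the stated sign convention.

Applying the thin-lens equation to the first lens, 1/(-22.5) = 1/56.5 + 1/d_i1, which gives d_i1 = -16.092 cm.
With d_i1 < 0 the first image is virtual and lies on the object side; the object distance for lens 2 is d_o2 = 22 - (-16.092) = 38.092 cm.
Applying the thin-lens equation again with f_2 = 13.5 cm and d_o2 = 38.092 cm gives d_i2 = 20.911 cm.

20.9 cm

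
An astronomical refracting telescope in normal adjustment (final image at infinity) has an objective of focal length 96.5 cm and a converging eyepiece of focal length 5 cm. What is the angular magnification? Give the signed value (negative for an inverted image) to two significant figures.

-19

M = -f_obj/f_eye = -96.5/(5) = -19.300.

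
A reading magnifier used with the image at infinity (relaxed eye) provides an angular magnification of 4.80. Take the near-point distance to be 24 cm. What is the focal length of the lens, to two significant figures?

5.0 cm

For the image at infinity, M = D/f.
f = D/M = 24/4.8 = 5.000 cm.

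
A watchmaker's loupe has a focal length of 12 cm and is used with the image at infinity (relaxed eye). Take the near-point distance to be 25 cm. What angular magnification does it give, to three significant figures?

2.08

M = D/f = 25/12 = 2.083.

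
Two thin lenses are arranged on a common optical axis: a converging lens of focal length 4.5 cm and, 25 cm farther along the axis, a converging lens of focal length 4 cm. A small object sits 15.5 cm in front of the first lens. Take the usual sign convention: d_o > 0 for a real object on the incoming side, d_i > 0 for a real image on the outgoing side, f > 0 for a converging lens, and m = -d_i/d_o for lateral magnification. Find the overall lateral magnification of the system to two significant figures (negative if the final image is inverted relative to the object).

First lens: d_i1 = 1/(1/4.5 - 1/15.5) = 6.341 cm.
m_1 = -(6.341)/15.5 = -0.4091.
The intermediate image is 6.341 cm to the right of lens 1, so d_o2 = L - d_i1 = 25 - 6.341 = 18.659 cm.
Second lens: d_i2 = 1/(1/4 - 1/(18.659)) = 5.091 cm.
m_2 = -(5.091)/(18.659) = -0.2729.
Overall magnification: m = m_1 m_2 = 0.1116.

0.11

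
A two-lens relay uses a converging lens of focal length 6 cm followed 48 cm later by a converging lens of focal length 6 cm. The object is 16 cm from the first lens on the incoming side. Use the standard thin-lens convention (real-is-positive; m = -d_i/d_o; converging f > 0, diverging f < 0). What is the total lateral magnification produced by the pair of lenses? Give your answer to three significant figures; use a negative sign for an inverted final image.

Applying the thin-lens equation to the first lens, 1/6 = 1/16 + 1/d_i1, which gives d_i1 = 9.600 cm.
Its lateral magnification is m_1 = -d_i1/d_o1 = -(9.600)/16 = -0.6000.
That image sits 38.400 cm in front of the second lens, so d_o2 = 38.400 cm.
Applying the thin-lens equation again with f_2 = 6 cm and d_o2 = 38.400 cm gives d_i2 = 7.111 cm.
m_2 = -(7.111)/(38.400) = -0.1852.
Total m = m_1 x m_2 = (-0.6000)(-0.1852) = 0.1111.

0.111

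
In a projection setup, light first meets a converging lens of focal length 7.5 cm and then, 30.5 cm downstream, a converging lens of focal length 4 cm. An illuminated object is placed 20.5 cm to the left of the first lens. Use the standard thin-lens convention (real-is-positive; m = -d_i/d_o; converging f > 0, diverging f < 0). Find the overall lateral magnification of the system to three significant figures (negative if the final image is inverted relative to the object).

0.157

Lens 1: 1/d_i1 = 1/f_1 - 1/d_o1 = 1/7.5 - 1/20.5 = 0.08455 cm^-1, so d_i1 = 11.827 cm.
m_1 = -(11.827)/20.5 = -0.5769.
That image sits 18.673 cm in front of the second lens, so d_o2 = 18.673 cm.
Lens 2: 1/d_i2 = 1/f_2 - 1/d_o2 = 1/4 - 1/(18.673) = 0.19645 cm^-1, so d_i2 = 5.090 cm.
m_2 = -(5.090)/(18.673) = -0.2726.
The system's lateral magnification is m_1 m_2 = (-0.5769)(-0.2726) = 0.1573.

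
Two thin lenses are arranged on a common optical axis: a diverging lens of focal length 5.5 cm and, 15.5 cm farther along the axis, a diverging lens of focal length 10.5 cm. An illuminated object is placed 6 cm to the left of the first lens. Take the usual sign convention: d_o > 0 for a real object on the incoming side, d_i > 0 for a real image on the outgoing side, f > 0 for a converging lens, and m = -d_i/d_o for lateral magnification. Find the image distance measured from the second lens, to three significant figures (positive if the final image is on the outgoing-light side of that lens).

-6.68 cm

First lens: d_i1 = 1/(1/(-5.5) - 1/6) = -2.870 cm.
With d_i1 < 0 the first image is virtual and lies on the object side; the object distance for lens 2 is d_o2 = 15.5 - (-2.870) = 18.370 cm.
Second lens: d_i2 = 1/(1/(-10.5) - 1/(18.370)) = -6.681 cm.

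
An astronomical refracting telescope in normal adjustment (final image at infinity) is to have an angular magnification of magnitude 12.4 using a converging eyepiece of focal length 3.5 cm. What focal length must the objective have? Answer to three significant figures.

|M| = f_obj/|f_eye|, so f_obj = |M| x |f_eye| = 12.4 x 3.5 = 43.400 cm.

43.4 cm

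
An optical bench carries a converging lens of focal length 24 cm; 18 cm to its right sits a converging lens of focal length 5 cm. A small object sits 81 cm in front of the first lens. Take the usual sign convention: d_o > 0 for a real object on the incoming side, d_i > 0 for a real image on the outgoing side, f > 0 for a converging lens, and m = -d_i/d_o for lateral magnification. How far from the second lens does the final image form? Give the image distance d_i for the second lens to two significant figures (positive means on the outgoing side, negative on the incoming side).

3.8 cm

Applying the thin-lens equation to the first lens, 1/24 = 1/81 + 1/d_i1, which gives d_i1 = 34.105 cm.
Since 34.105 cm > 18 cm, the first image lies past the second lens and serves as a virtual object: d_o2 = L - d_i1 = -16.105 cm.
Applying the thin-lens equation again with f_2 = 5 cm and d_o2 = -16.105 cm gives d_i2 = 3.815 cm.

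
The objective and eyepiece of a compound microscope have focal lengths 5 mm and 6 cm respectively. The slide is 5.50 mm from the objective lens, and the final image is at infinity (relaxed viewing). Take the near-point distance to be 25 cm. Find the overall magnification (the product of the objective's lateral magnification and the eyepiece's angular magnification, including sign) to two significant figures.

-42

Convert to cm: f_obj = 5 mm = 0.5 cm; d_o = 5.50 mm = 0.55 cm.
Objective: 1/d_i = 1/f_obj - 1/d_o = 1/0.5 - 1/0.55 = 0.18182 cm^-1, so d_i = 5.500 cm.
m_obj = -d_i/d_o = -5.500/0.55 = -10.000.
Eyepiece angular magnification (image at infinity): M_eye = D/f_e = 25/6 = 4.167.
Overall M = m_obj x M_eye = (-10.000)(4.167) = -41.67.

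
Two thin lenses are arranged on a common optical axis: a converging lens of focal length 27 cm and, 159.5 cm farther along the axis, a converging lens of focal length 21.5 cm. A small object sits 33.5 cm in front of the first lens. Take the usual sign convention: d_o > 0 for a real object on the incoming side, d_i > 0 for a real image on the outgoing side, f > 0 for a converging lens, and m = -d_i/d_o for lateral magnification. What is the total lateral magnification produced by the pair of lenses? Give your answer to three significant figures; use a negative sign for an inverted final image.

-77.4

Applying the thin-lens equation to the first lens, 1/27 = 1/33.5 + 1/d_i1, which gives d_i1 = 139.154 cm.
Its lateral magnification is m_1 = -d_i1/d_o1 = -(139.154)/33.5 = -4.1538.
That image sits 20.346 cm in front of the second lens, so d_o2 = 20.346 cm.
Applying the thin-lens equation again with f_2 = 21.5 cm and d_o2 = 20.346 cm gives d_i2 = -379.117 cm.
m_2 = -(-379.117)/(20.346) = 18.6333.
Total m = m_1 x m_2 = (-4.1538)(18.6333) = -77.4000.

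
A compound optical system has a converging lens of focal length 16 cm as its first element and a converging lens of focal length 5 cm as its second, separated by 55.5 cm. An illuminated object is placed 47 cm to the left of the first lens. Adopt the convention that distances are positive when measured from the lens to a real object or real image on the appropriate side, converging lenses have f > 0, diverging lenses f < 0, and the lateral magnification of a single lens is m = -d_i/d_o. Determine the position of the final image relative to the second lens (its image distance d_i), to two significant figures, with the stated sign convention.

6.0 cm

First lens: d_i1 = 1/(1/16 - 1/47) = 24.258 cm.
Object distance for lens 2: d_o2 = 55.5 - 24.258 = 31.242 cm.
Second lens: d_i2 = 1/(1/5 - 1/(31.242)) = 5.953 cm.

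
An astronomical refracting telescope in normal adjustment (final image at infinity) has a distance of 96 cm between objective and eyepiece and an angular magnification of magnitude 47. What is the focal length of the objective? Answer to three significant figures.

94.0 cm

In normal adjustment the tube length equals f_obj + f_eye and |M| = f_obj/f_eye.
So f_obj = 47 f_eye and 47 f_eye + f_eye = 96 cm, giving f_eye = 96/48 = 2.000 cm and f_obj = 94.000 cm.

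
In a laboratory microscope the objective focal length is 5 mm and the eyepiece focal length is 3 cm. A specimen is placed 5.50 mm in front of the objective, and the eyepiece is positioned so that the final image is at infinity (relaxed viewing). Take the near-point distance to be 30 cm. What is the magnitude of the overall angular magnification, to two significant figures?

Convert to cm: f_obj = 5 mm = 0.5 cm; d_o = 5.50 mm = 0.55 cm.
Objective: 1/d_i = 1/f_obj - 1/d_o = 1/0.5 - 1/0.55 = 0.18182 cm^-1, so d_i = 5.500 cm.
m_obj = -d_i/d_o = -5.500/0.55 = -10.000.
Eyepiece angular magnification (image at infinity): M_eye = D/f_e = 30/3 = 10.000.
Overall M = m_obj x M_eye = (-10.000)(10.000) = -100.00.
|M| = 100.00.

100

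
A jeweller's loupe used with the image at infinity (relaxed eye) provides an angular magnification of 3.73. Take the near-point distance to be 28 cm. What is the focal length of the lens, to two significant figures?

7.5 cm

For the image at infinity, M = D/f.
f = D/M = 28/3.73 = 7.507 cm.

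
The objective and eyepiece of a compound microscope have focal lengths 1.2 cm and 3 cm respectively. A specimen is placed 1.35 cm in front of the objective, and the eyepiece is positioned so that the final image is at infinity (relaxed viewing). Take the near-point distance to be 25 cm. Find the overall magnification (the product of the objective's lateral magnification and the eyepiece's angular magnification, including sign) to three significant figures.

Objective: 1/d_i = 1/f_obj - 1/d_o = 1/1.2 - 1/1.35 = 0.09259 cm^-1, so d_i = 10.800 cm.
m_obj = -d_i/d_o = -10.800/1.35 = -8.000.
Eyepiece angular magnification (image at infinity): M_eye = D/f_e = 25/3 = 8.333.
Overall M = m_obj x M_eye = (-8.000)(8.333) = -66.67.

-66.7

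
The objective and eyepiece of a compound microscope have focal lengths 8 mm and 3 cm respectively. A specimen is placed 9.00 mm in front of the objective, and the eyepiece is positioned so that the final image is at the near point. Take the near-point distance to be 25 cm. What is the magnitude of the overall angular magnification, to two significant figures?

75

Convert to cm: f_obj = 8 mm = 0.8 cm; d_o = 9.00 mm = 0.90 cm.
Objective: 1/d_i = 1/f_obj - 1/d_o = 1/0.8 - 1/0.90 = 0.13889 cm^-1, so d_i = 7.200 cm.
m_obj = -d_i/d_o = -7.200/0.90 = -8.000.
Eyepiece angular magnification (image at near point): M_eye = 1 + D/f_e = 1 + 25/3 = 9.333.
Overall M = m_obj x M_eye = (-8.000)(9.333) = -74.67.
|M| = 74.67.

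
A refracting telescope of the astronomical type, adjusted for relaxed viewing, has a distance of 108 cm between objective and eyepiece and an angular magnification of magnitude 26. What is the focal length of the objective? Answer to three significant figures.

In normal adjustment the tube length equals f_obj + f_eye and |M| = f_obj/f_eye.
So f_obj = 26 f_eye and 26 f_eye + f_eye = 108 cm, giving f_eye = 108/27 = 4.000 cm and f_obj = 104.000 cm.

104 cm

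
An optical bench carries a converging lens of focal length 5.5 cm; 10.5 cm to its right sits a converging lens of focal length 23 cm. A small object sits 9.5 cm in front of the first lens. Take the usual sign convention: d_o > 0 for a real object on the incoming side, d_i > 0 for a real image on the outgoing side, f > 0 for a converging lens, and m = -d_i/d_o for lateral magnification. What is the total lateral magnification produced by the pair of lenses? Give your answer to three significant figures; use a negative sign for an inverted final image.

-1.24

Lens 1: 1/d_i1 = 1/f_1 - 1/d_o1 = 1/5.5 - 1/9.5 = 0.07656 cm^-1, so d_i1 = 13.062 cm.
m_1 = -(13.062)/9.5 = -1.3750.
This image would form 13.062 cm past lens 1, i.e. 2.562 cm beyond lens 2, so it is a virtual object for lens 2: d_o2 = 10.5 - 13.062 = -2.562 cm.
Lens 2: 1/d_i2 = 1/f_2 - 1/d_o2 = 1/23 - 1/(-2.562) = 0.43372 cm^-1, so d_i2 = 2.306 cm.
m_2 = -(2.306)/(-2.562) = 0.8998.
Overall magnification: m = m_1 m_2 = -1.2372.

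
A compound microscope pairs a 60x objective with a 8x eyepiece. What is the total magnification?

The overall magnification of a compound microscope is the product of the objective and eyepiece magnifications:
M = M_obj x M_eye = 60 x 8 = 480.

480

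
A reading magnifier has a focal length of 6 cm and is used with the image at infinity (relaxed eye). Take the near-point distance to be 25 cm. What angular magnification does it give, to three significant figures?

4.17

M = D/f = 25/6 = 4.167.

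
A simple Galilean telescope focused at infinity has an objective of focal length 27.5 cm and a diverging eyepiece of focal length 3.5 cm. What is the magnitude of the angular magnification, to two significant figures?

7.9

|M| = f_obj/|f_eye| = 27.5/3.5 = 7.857.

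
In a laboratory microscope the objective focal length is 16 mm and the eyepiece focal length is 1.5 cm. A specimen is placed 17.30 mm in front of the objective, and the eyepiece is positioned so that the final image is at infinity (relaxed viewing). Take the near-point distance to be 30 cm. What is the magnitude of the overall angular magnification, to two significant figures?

250

Convert to cm: f_obj = 16 mm = 1.6 cm; d_o = 17.30 mm = 1.73 cm.
Objective: 1/d_i = 1/f_obj - 1/d_o = 1/1.6 - 1/1.73 = 0.04697 cm^-1, so d_i = 21.292 cm.
m_obj = -d_i/d_o = -21.292/1.73 = -12.308.
Eyepiece angular magnification (image at infinity): M_eye = D/f_e = 30/1.5 = 20.000.
Overall M = m_obj x M_eye = (-12.308)(20.000) = -246.15.
|M| = 246.15.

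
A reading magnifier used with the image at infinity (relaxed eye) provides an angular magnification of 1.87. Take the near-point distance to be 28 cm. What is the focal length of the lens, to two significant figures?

15 cm

For the image at infinity, M = D/f.
f = D/M = 28/1.87 = 14.973 cm.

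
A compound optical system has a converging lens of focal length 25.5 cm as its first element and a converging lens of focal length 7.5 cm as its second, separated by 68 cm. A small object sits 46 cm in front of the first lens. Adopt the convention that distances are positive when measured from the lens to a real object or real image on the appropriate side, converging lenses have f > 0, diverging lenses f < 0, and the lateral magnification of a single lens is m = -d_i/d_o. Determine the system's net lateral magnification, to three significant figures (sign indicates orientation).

Applying the thin-lens equation to the first lens, 1/25.5 = 1/46 + 1/d_i1, which gives d_i1 = 57.220 cm.
Its lateral magnification is m_1 = -d_i1/d_o1 = -(57.220)/46 = -1.2439.
The intermediate image is 57.220 cm to the right of lens 1, so d_o2 = L - d_i1 = 68 - 57.220 = 10.780 cm.
Applying the thin-lens equation again with f_2 = 7.5 cm and d_o2 = 10.780 cm gives d_i2 = 24.647 cm.
m_2 = -(24.647)/(10.780) = -2.2862.
Total m = m_1 x m_2 = (-1.2439)(-2.2862) = 2.8439.

2.84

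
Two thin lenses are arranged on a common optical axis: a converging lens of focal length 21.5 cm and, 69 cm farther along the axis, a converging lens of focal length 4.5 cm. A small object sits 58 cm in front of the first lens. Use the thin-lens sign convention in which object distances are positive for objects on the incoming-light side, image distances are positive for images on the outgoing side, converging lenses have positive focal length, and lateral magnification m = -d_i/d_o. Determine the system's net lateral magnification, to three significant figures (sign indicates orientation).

0.0874

Lens 1: 1/d_i1 = 1/f_1 - 1/d_o1 = 1/21.5 - 1/58 = 0.02927 cm^-1, so d_i1 = 34.164 cm.
m_1 = -(34.164)/58 = -0.5890.
That image sits 34.836 cm in front of the second lens, so d_o2 = 34.836 cm.
Lens 2: 1/d_i2 = 1/f_2 - 1/d_o2 = 1/4.5 - 1/(34.836) = 0.19352 cm^-1, so d_i2 = 5.168 cm.
m_2 = -(5.168)/(34.836) = -0.1483.
Total m = m_1 x m_2 = (-0.5890)(-0.1483) = 0.0874.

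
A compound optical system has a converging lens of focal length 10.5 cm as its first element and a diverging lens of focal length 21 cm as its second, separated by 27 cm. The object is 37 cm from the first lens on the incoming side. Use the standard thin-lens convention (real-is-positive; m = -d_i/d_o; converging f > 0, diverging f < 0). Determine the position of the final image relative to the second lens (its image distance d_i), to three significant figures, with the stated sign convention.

Applying the thin-lens equation to the first lens, 1/10.5 = 1/37 + 1/d_i1, which gives d_i1 = 14.660 cm.
That image sits 12.340 cm in front of the second lens, so d_o2 = 12.340 cm.
Applying the thin-lens equation again with f_2 = -21 cm and d_o2 = 12.340 cm gives d_i2 = -7.772 cm.

-7.77 cm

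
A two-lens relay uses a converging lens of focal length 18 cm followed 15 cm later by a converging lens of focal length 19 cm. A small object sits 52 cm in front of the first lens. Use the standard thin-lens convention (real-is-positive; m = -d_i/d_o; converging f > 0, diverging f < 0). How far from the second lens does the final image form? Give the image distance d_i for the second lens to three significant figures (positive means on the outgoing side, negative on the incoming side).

7.55 cm

Applying the thin-lens equation to the first lens, 1/18 = 1/52 + 1/d_i1, which gives d_i1 = 27.529 cm.
Since 27.529 cm > 15 cm, the first image lies past the second lens and serves as a virtual object: d_o2 = L - d_i1 = -12.529 cm.
Applying the thin-lens equation again with f_2 = 19 cm and d_o2 = -12.529 cm gives d_i2 = 7.550 cm.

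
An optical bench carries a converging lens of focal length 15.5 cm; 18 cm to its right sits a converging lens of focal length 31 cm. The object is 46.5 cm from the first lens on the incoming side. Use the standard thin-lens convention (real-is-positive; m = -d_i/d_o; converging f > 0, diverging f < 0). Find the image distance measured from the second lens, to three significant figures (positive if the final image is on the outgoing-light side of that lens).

Applying the thin-lens equation to the first lens, 1/15.5 = 1/46.5 + 1/d_i1, which gives d_i1 = 23.250 cm.
This image would form 23.250 cm past lens 1, i.e. 5.250 cm beyond lens 2, so it is a virtual object for lens 2: d_o2 = 18 - 23.250 = -5.250 cm.
Applying the thin-lens equation again with f_2 = 31 cm and d_o2 = -5.250 cm gives d_i2 = 4.490 cm.

4.49 cm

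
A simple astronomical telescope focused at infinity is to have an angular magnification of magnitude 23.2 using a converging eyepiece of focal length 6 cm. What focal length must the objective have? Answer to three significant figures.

|M| = f_obj/|f_eye|, so f_obj = |M| x |f_eye| = 23.2 x 6 = 139.200 cm.

139 cm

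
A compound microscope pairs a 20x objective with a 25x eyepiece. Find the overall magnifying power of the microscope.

The overall magnification of a compound microscope is the product of the objective and eyepiece magnifications:
M = M_obj x M_eye = 20 x 25 = 500.

500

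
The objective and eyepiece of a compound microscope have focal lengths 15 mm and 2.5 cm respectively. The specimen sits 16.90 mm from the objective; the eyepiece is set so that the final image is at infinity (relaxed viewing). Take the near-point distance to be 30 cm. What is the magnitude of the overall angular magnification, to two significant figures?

95

Convert to cm: f_obj = 15 mm = 1.5 cm; d_o = 16.90 mm = 1.69 cm.
Objective: 1/d_i = 1/f_obj - 1/d_o = 1/1.5 - 1/1.69 = 0.07495 cm^-1, so d_i = 13.342 cm.
m_obj = -d_i/d_o = -13.342/1.69 = -7.895.
Eyepiece angular magnification (image at infinity): M_eye = D/f_e = 30/2.5 = 12.000.
Overall M = m_obj x M_eye = (-7.895)(12.000) = -94.74.
|M| = 94.74.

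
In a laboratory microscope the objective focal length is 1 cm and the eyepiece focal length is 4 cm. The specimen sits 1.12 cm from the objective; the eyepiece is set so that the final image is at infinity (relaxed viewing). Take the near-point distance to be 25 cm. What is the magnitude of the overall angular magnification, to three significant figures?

52.1

Objective: 1/d_i = 1/f_obj - 1/d_o = 1/1 - 1/1.12 = 0.10714 cm^-1, so d_i = 9.333 cm.
m_obj = -d_i/d_o = -9.333/1.12 = -8.333.
Eyepiece angular magnification (image at infinity): M_eye = D/f_e = 25/4 = 6.250.
Overall M = m_obj x M_eye = (-8.333)(6.250) = -52.08.
|M| = 52.08.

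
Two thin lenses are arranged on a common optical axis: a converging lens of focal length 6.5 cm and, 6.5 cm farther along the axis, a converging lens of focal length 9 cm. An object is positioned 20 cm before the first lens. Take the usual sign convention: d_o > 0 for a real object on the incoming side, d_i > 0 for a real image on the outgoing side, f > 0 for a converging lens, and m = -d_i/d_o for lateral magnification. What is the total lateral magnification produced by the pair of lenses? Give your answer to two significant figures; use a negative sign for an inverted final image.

-0.36

Applying the thin-lens equation to the first lens, 1/6.5 = 1/20 + 1/d_i1, which gives d_i1 = 9.630 cm.
Its lateral magnification is m_1 = -d_i1/d_o1 = -(9.630)/20 = -0.4815.
Since 9.630 cm > 6.5 cm, the first image lies past the second lens and serves as a virtual object: d_o2 = L - d_i1 = -3.130 cm.
Applying the thin-lens equation again with f_2 = 9 cm and d_o2 = -3.130 cm gives d_i2 = 2.322 cm.
m_2 = -(2.322)/(-3.130) = 0.7420.
The system's lateral magnification is m_1 m_2 = (-0.4815)(0.7420) = -0.3573.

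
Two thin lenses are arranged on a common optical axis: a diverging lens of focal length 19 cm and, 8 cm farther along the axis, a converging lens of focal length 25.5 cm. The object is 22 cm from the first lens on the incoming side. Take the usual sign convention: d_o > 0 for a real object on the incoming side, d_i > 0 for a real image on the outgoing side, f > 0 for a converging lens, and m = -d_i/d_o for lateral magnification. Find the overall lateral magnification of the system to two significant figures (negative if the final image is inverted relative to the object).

Lens 1: 1/d_i1 = 1/f_1 - 1/d_o1 = 1/(-19) - 1/22 = -0.09809 cm^-1, so d_i1 = -10.195 cm.
m_1 = -(-10.195)/22 = 0.4634.
With d_i1 < 0 the first image is virtual and lies on the object side; the object distance for lens 2 is d_o2 = 8 - (-10.195) = 18.195 cm.
Lens 2: 1/d_i2 = 1/f_2 - 1/d_o2 = 1/25.5 - 1/(18.195) = -0.01574 cm^-1, so d_i2 = -63.516 cm.
m_2 = -(-63.516)/(18.195) = 3.4908.
The system's lateral magnification is m_1 m_2 = (0.4634)(3.4908) = 1.6177.

1.6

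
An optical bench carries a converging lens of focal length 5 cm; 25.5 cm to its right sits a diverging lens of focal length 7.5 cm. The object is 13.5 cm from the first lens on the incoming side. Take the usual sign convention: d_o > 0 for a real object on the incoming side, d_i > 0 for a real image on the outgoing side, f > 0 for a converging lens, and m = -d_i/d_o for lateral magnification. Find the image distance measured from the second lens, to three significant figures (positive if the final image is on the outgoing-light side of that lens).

-5.26 cm

Lens 1: 1/d_i1 = 1/f_1 - 1/d_o1 = 1/5 - 1/13.5 = 0.12593 cm^-1, so d_i1 = 7.941 cm.
The intermediate image is 7.941 cm to the right of lens 1, so d_o2 = L - d_i1 = 25.5 - 7.941 = 17.559 cm.
Lens 2: 1/d_i2 = 1/f_2 - 1/d_o2 = 1/(-7.5) - 1/(17.559) = -0.19028 cm^-1, so d_i2 = -5.255 cm.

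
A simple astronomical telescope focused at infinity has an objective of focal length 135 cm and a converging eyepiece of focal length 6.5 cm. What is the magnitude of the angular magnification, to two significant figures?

21

|M| = f_obj/|f_eye| = 135/6.5 = 20.769.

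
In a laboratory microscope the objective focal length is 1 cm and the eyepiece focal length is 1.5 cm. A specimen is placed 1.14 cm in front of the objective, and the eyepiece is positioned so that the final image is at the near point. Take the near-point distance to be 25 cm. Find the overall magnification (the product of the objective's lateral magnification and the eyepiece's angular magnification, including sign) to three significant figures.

-126

Objective: 1/d_i = 1/f_obj - 1/d_o = 1/1 - 1/1.14 = 0.12281 cm^-1, so d_i = 8.143 cm.
m_obj = -d_i/d_o = -8.143/1.14 = -7.143.
Eyepiece angular magnification (image at near point): M_eye = 1 + D/f_e = 1 + 25/1.5 = 17.667.
Overall M = m_obj x M_eye = (-7.143)(17.667) = -126.19.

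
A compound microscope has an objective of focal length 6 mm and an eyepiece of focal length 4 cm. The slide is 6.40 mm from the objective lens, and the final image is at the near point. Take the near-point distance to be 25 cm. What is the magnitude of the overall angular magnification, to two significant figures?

Convert to cm: f_obj = 6 mm = 0.6 cm; d_o = 6.40 mm = 0.64 cm.
Objective: 1/d_i = 1/f_obj - 1/d_o = 1/0.6 - 1/0.64 = 0.10417 cm^-1, so d_i = 9.600 cm.
m_obj = -d_i/d_o = -9.600/0.64 = -15.000.
Eyepiece angular magnification (image at near point): M_eye = 1 + D/f_e = 1 + 25/4 = 7.250.
Overall M = m_obj x M_eye = (-15.000)(7.250) = -108.75.
|M| = 108.75.

110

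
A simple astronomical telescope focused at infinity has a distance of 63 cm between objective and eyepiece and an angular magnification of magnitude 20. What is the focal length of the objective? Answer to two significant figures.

In normal adjustment the tube length equals f_obj + f_eye and |M| = f_obj/f_eye.
So f_obj = 20 f_eye and 20 f_eye + f_eye = 63 cm, giving f_eye = 63/21 = 3.000 cm and f_obj = 60.000 cm.

60 cm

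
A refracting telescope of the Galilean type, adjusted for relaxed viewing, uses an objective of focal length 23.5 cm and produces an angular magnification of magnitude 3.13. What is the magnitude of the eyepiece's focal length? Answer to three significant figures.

7.51 cm

|M| = f_obj/|f_eye|, so |f_eye| = f_obj/|M| = 23.5/3.13 = 7.508 cm.
(The eyepiece is diverging, so its signed focal length is -7.508 cm.)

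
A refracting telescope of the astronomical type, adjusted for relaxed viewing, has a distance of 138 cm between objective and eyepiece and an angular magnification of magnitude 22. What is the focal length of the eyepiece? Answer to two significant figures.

In normal adjustment the tube length equals f_obj + f_eye and |M| = f_obj/f_eye.
So f_obj = 22 f_eye and 22 f_eye + f_eye = 138 cm, giving f_eye = 138/23 = 6.000 cm and f_obj = 132.000 cm.

6.0 cm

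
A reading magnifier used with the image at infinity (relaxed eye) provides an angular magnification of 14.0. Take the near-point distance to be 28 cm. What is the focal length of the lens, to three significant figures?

2.00 cm

For the image at infinity, M = D/f.
f = D/M = 28/14.0 = 2.000 cm.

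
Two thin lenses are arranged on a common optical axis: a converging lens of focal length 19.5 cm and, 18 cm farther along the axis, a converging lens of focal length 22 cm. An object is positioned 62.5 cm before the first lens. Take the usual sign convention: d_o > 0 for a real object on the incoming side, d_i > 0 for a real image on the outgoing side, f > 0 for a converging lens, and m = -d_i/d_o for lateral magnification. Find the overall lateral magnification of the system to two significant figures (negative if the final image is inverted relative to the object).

First lens: d_i1 = 1/(1/19.5 - 1/62.5) = 28.343 cm.
m_1 = -(28.343)/62.5 = -0.4535.
This image would form 28.343 cm past lens 1, i.e. 10.343 cm beyond lens 2, so it is a virtual object for lens 2: d_o2 = 18 - 28.343 = -10.343 cm.
Second lens: d_i2 = 1/(1/22 - 1/(-10.343)) = 7.035 cm.
m_2 = -(7.035)/(-10.343) = 0.6802.
Overall magnification: m = m_1 m_2 = -0.3085.

-0.31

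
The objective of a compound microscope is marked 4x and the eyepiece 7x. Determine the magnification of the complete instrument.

The overall magnification of a compound microscope is the product of the objective and eyepiece magnifications:
M = M_obj x M_eye = 4 x 7 = 28.

28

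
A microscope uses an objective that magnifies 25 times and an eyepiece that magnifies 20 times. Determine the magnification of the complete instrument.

The overall magnification of a compound microscope is the product of the objective and eyepiece magnifications:
M = M_obj x M_eye = 25 x 20 = 500.

500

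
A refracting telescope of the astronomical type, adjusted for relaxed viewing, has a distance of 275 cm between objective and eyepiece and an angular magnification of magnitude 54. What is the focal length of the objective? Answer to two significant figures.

270 cm

In normal adjustment the tube length equals f_obj + f_eye and |M| = f_obj/f_eye.
So f_obj = 54 f_eye and 54 f_eye + f_eye = 275 cm, giving f_eye = 275/55 = 5.000 cm and f_obj = 270.000 cm.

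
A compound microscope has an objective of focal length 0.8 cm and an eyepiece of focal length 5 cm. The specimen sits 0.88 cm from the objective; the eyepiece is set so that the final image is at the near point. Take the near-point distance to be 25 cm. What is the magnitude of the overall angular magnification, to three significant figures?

Objective: 1/d_i = 1/f_obj - 1/d_o = 1/0.8 - 1/0.88 = 0.11364 cm^-1, so d_i = 8.800 cm.
m_obj = -d_i/d_o = -8.800/0.88 = -10.000.
Eyepiece angular magnification (image at near point): M_eye = 1 + D/f_e = 1 + 25/5 = 6.000.
Overall M = m_obj x M_eye = (-10.000)(6.000) = -60.00.
|M| = 60.00.

60.0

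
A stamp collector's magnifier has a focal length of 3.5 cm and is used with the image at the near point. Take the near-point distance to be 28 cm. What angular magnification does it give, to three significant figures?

9.00

M = 1 + D/f = 1 + 28/3.5 = 9.000.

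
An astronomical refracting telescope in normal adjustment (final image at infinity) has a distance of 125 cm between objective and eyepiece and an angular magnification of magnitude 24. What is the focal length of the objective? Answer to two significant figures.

120 cm

In normal adjustment the tube length equals f_obj + f_eye and |M| = f_obj/f_eye.
So f_obj = 24 f_eye and 24 f_eye + f_eye = 125 cm, giving f_eye = 125/25 = 5.000 cm and f_obj = 120.000 cm.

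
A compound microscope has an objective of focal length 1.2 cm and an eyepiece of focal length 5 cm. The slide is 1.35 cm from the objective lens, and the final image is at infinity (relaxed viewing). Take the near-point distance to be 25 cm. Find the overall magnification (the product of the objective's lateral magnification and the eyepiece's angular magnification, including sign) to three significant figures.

-40.0

Objective: 1/d_i = 1/f_obj - 1/d_o = 1/1.2 - 1/1.35 = 0.09259 cm^-1, so d_i = 10.800 cm.
m_obj = -d_i/d_o = -10.800/1.35 = -8.000.
Eyepiece angular magnification (image at infinity): M_eye = D/f_e = 25/5 = 5.000.
Overall M = m_obj x M_eye = (-8.000)(5.000) = -40.00.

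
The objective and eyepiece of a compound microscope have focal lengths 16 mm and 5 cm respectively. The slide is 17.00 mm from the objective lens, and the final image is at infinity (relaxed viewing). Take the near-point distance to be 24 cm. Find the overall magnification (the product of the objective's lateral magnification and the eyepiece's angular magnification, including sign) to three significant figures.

-76.8

Convert to cm: f_obj = 16 mm = 1.6 cm; d_o = 17.00 mm = 1.70 cm.
Objective: 1/d_i = 1/f_obj - 1/d_o = 1/1.6 - 1/1.70 = 0.03676 cm^-1, so d_i = 27.200 cm.
m_obj = -d_i/d_o = -27.200/1.70 = -16.000.
Eyepiece angular magnification (image at infinity): M_eye = D/f_e = 24/5 = 4.800.
Overall M = m_obj x M_eye = (-16.000)(4.800) = -76.80.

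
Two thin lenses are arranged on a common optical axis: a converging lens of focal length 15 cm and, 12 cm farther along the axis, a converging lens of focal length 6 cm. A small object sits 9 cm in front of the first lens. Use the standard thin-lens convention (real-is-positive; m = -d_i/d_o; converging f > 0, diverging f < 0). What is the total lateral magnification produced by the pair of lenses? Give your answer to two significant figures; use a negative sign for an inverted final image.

Applying the thin-lens equation to the first lens, 1/15 = 1/9 + 1/d_i1, which gives d_i1 = -22.500 cm.
Its lateral magnification is m_1 = -d_i1/d_o1 = -(-22.500)/9 = 2.5000.
The intermediate image is virtual, 22.500 cm to the left of lens 1, so d_o2 = L - d_i1 = 12 - (-22.500) = 34.500 cm.
Applying the thin-lens equation again with f_2 = 6 cm and d_o2 = 34.500 cm gives d_i2 = 7.263 cm.
m_2 = -(7.263)/(34.500) = -0.2105.
Overall magnification: m = m_1 m_2 = -0.5263.

-0.53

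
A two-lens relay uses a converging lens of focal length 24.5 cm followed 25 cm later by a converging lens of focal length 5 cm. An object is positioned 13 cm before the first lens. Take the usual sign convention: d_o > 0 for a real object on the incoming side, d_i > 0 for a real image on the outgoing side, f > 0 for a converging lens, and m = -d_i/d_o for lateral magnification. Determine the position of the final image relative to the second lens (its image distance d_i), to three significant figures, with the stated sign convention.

First lens: d_i1 = 1/(1/24.5 - 1/13) = -27.696 cm.
The intermediate image is virtual, 27.696 cm to the left of lens 1, so d_o2 = L - d_i1 = 25 - (-27.696) = 52.696 cm.
Second lens: d_i2 = 1/(1/5 - 1/(52.696)) = 5.524 cm.

5.52 cm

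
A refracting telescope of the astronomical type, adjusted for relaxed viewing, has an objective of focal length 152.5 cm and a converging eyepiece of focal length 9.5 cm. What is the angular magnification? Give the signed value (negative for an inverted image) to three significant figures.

-16.1

M = -f_obj/f_eye = -152.5/(9.5) = -16.053.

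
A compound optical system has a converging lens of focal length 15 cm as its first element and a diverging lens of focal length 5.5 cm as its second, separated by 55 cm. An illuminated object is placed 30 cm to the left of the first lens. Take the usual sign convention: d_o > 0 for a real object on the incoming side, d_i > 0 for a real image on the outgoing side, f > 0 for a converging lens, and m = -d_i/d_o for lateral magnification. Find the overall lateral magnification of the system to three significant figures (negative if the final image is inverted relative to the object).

Applying the thin-lens equation to the first lens, 1/15 = 1/30 + 1/d_i1, which gives d_i1 = 30.000 cm.
Its lateral magnification is m_1 = -d_i1/d_o1 = -(30.000)/30 = -1.0000.
The intermediate image is 30.000 cm to the right of lens 1, so d_o2 = L - d_i1 = 55 - 30.000 = 25.000 cm.
Applying the thin-lens equation again with f_2 = -5.5 cm and d_o2 = 25.000 cm gives d_i2 = -4.508 cm.
m_2 = -(-4.508)/(25.000) = 0.1803.
Total m = m_1 x m_2 = (-1.0000)(0.1803) = -0.1803.

-0.180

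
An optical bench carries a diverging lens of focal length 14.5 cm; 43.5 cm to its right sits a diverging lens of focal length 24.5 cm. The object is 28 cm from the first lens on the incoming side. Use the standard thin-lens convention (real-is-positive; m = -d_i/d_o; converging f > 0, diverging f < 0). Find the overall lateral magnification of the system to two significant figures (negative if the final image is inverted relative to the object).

0.11

Lens 1: 1/d_i1 = 1/f_1 - 1/d_o1 = 1/(-14.5) - 1/28 = -0.10468 cm^-1, so d_i1 = -9.553 cm.
m_1 = -(-9.553)/28 = 0.3412.
With d_i1 < 0 the first image is virtual and lies on the object side; the object distance for lens 2 is d_o2 = 43.5 - (-9.553) = 53.053 cm.
Lens 2: 1/d_i2 = 1/f_2 - 1/d_o2 = 1/(-24.5) - 1/(53.053) = -0.05967 cm^-1, so d_i2 = -16.760 cm.
m_2 = -(-16.760)/(53.053) = 0.3159.
The system's lateral magnification is m_1 m_2 = (0.3412)(0.3159) = 0.1078.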